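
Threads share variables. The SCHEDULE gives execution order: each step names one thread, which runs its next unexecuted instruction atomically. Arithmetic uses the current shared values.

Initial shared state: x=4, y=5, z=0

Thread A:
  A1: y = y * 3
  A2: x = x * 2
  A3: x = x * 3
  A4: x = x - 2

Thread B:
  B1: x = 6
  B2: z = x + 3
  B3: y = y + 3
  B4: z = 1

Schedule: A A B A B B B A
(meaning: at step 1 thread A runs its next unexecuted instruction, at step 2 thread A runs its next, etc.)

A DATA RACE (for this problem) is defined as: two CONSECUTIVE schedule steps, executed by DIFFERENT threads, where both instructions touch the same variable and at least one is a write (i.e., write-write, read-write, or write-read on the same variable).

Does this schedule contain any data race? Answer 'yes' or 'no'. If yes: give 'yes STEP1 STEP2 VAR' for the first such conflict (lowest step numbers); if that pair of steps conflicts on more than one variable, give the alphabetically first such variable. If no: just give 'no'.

Steps 1,2: same thread (A). No race.
Steps 2,3: A(x = x * 2) vs B(x = 6). RACE on x (W-W).
Steps 3,4: B(x = 6) vs A(x = x * 3). RACE on x (W-W).
Steps 4,5: A(x = x * 3) vs B(z = x + 3). RACE on x (W-R).
Steps 5,6: same thread (B). No race.
Steps 6,7: same thread (B). No race.
Steps 7,8: B(r=-,w=z) vs A(r=x,w=x). No conflict.
First conflict at steps 2,3.

Answer: yes 2 3 x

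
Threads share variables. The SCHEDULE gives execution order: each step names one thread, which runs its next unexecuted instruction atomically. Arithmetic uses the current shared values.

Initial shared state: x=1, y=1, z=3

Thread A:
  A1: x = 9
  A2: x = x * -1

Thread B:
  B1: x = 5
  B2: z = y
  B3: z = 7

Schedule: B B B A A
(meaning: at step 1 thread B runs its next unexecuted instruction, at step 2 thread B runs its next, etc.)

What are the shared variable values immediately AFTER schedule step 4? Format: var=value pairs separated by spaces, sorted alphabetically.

Step 1: thread B executes B1 (x = 5). Shared: x=5 y=1 z=3. PCs: A@0 B@1
Step 2: thread B executes B2 (z = y). Shared: x=5 y=1 z=1. PCs: A@0 B@2
Step 3: thread B executes B3 (z = 7). Shared: x=5 y=1 z=7. PCs: A@0 B@3
Step 4: thread A executes A1 (x = 9). Shared: x=9 y=1 z=7. PCs: A@1 B@3

Answer: x=9 y=1 z=7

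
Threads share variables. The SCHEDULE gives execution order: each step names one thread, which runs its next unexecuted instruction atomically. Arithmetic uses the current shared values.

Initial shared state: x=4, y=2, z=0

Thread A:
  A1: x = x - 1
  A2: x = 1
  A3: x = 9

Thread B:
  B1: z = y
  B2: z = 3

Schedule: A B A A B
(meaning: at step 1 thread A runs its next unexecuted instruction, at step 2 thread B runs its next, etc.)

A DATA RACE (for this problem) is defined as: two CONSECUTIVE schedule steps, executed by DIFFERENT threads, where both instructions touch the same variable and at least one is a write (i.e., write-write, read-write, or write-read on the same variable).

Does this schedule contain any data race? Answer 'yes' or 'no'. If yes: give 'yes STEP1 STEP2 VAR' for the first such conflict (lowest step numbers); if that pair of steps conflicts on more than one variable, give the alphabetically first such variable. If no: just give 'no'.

Answer: no

Derivation:
Steps 1,2: A(r=x,w=x) vs B(r=y,w=z). No conflict.
Steps 2,3: B(r=y,w=z) vs A(r=-,w=x). No conflict.
Steps 3,4: same thread (A). No race.
Steps 4,5: A(r=-,w=x) vs B(r=-,w=z). No conflict.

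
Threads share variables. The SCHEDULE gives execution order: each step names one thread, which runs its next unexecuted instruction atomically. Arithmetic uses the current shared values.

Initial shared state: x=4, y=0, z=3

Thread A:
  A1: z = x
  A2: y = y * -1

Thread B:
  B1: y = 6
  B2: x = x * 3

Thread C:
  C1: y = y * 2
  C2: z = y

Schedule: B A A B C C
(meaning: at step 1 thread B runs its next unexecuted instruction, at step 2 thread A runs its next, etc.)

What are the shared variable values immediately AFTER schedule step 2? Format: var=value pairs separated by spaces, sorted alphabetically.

Step 1: thread B executes B1 (y = 6). Shared: x=4 y=6 z=3. PCs: A@0 B@1 C@0
Step 2: thread A executes A1 (z = x). Shared: x=4 y=6 z=4. PCs: A@1 B@1 C@0

Answer: x=4 y=6 z=4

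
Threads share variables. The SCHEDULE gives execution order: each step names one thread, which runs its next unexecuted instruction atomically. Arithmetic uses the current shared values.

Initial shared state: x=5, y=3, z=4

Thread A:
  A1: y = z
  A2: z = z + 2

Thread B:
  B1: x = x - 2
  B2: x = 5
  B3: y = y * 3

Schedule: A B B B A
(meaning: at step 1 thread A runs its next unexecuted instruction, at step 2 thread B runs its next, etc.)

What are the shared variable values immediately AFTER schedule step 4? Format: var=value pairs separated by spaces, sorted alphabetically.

Answer: x=5 y=12 z=4

Derivation:
Step 1: thread A executes A1 (y = z). Shared: x=5 y=4 z=4. PCs: A@1 B@0
Step 2: thread B executes B1 (x = x - 2). Shared: x=3 y=4 z=4. PCs: A@1 B@1
Step 3: thread B executes B2 (x = 5). Shared: x=5 y=4 z=4. PCs: A@1 B@2
Step 4: thread B executes B3 (y = y * 3). Shared: x=5 y=12 z=4. PCs: A@1 B@3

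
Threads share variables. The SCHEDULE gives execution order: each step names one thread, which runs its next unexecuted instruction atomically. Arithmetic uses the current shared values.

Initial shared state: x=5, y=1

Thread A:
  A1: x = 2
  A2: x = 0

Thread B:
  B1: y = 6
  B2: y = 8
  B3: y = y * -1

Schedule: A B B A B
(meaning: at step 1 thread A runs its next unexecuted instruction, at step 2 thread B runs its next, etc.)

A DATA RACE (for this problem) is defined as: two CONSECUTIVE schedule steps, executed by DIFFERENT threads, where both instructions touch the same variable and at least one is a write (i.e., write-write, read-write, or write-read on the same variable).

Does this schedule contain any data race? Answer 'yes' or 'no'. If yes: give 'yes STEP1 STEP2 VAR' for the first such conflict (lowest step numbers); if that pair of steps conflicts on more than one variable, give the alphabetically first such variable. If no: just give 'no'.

Steps 1,2: A(r=-,w=x) vs B(r=-,w=y). No conflict.
Steps 2,3: same thread (B). No race.
Steps 3,4: B(r=-,w=y) vs A(r=-,w=x). No conflict.
Steps 4,5: A(r=-,w=x) vs B(r=y,w=y). No conflict.

Answer: no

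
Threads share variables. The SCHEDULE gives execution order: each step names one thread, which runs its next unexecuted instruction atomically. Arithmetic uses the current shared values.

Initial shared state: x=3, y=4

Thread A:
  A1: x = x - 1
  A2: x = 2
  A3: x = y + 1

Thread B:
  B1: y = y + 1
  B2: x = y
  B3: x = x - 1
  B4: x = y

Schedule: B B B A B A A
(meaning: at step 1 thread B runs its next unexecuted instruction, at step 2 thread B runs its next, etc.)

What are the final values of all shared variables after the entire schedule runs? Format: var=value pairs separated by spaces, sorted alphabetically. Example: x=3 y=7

Step 1: thread B executes B1 (y = y + 1). Shared: x=3 y=5. PCs: A@0 B@1
Step 2: thread B executes B2 (x = y). Shared: x=5 y=5. PCs: A@0 B@2
Step 3: thread B executes B3 (x = x - 1). Shared: x=4 y=5. PCs: A@0 B@3
Step 4: thread A executes A1 (x = x - 1). Shared: x=3 y=5. PCs: A@1 B@3
Step 5: thread B executes B4 (x = y). Shared: x=5 y=5. PCs: A@1 B@4
Step 6: thread A executes A2 (x = 2). Shared: x=2 y=5. PCs: A@2 B@4
Step 7: thread A executes A3 (x = y + 1). Shared: x=6 y=5. PCs: A@3 B@4

Answer: x=6 y=5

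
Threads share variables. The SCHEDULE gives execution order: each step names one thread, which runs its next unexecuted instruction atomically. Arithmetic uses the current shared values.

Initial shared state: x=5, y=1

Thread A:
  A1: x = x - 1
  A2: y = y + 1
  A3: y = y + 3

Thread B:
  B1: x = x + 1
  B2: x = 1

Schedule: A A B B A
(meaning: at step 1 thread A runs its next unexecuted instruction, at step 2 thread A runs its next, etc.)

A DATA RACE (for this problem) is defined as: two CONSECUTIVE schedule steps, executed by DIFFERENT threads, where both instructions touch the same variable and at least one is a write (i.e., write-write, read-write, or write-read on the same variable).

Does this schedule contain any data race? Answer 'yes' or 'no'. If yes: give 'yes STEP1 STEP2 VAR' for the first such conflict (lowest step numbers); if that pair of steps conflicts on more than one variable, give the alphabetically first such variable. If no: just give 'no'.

Answer: no

Derivation:
Steps 1,2: same thread (A). No race.
Steps 2,3: A(r=y,w=y) vs B(r=x,w=x). No conflict.
Steps 3,4: same thread (B). No race.
Steps 4,5: B(r=-,w=x) vs A(r=y,w=y). No conflict.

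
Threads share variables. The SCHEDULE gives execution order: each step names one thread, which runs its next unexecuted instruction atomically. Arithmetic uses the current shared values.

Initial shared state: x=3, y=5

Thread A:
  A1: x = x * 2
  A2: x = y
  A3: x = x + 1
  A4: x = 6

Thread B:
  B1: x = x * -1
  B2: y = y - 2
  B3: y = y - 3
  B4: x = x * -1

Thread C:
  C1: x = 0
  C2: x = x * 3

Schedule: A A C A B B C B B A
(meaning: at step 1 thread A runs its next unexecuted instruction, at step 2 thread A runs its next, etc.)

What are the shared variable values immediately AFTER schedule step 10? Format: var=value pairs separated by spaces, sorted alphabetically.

Answer: x=6 y=0

Derivation:
Step 1: thread A executes A1 (x = x * 2). Shared: x=6 y=5. PCs: A@1 B@0 C@0
Step 2: thread A executes A2 (x = y). Shared: x=5 y=5. PCs: A@2 B@0 C@0
Step 3: thread C executes C1 (x = 0). Shared: x=0 y=5. PCs: A@2 B@0 C@1
Step 4: thread A executes A3 (x = x + 1). Shared: x=1 y=5. PCs: A@3 B@0 C@1
Step 5: thread B executes B1 (x = x * -1). Shared: x=-1 y=5. PCs: A@3 B@1 C@1
Step 6: thread B executes B2 (y = y - 2). Shared: x=-1 y=3. PCs: A@3 B@2 C@1
Step 7: thread C executes C2 (x = x * 3). Shared: x=-3 y=3. PCs: A@3 B@2 C@2
Step 8: thread B executes B3 (y = y - 3). Shared: x=-3 y=0. PCs: A@3 B@3 C@2
Step 9: thread B executes B4 (x = x * -1). Shared: x=3 y=0. PCs: A@3 B@4 C@2
Step 10: thread A executes A4 (x = 6). Shared: x=6 y=0. PCs: A@4 B@4 C@2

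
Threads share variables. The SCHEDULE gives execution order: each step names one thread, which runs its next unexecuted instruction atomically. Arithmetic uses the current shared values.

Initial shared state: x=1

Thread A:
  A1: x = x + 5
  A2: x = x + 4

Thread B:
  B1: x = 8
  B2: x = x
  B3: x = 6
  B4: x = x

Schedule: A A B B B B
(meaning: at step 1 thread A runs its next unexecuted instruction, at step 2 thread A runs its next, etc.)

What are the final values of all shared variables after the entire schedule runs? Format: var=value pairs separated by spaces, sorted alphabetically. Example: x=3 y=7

Step 1: thread A executes A1 (x = x + 5). Shared: x=6. PCs: A@1 B@0
Step 2: thread A executes A2 (x = x + 4). Shared: x=10. PCs: A@2 B@0
Step 3: thread B executes B1 (x = 8). Shared: x=8. PCs: A@2 B@1
Step 4: thread B executes B2 (x = x). Shared: x=8. PCs: A@2 B@2
Step 5: thread B executes B3 (x = 6). Shared: x=6. PCs: A@2 B@3
Step 6: thread B executes B4 (x = x). Shared: x=6. PCs: A@2 B@4

Answer: x=6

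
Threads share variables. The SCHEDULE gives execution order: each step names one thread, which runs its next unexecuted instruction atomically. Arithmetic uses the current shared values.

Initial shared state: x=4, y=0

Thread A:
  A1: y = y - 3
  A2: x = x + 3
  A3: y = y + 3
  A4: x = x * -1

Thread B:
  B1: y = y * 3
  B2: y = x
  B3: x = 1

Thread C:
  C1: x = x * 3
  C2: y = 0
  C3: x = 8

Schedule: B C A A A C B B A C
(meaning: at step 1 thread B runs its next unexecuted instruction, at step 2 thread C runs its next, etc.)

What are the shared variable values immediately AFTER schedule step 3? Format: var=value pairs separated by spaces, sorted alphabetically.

Answer: x=12 y=-3

Derivation:
Step 1: thread B executes B1 (y = y * 3). Shared: x=4 y=0. PCs: A@0 B@1 C@0
Step 2: thread C executes C1 (x = x * 3). Shared: x=12 y=0. PCs: A@0 B@1 C@1
Step 3: thread A executes A1 (y = y - 3). Shared: x=12 y=-3. PCs: A@1 B@1 C@1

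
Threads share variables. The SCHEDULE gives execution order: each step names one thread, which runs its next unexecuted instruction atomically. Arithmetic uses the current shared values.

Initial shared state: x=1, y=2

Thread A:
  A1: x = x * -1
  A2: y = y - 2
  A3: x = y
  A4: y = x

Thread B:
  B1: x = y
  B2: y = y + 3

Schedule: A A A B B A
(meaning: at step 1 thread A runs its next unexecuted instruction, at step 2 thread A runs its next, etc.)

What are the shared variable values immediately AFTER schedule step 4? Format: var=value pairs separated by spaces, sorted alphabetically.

Answer: x=0 y=0

Derivation:
Step 1: thread A executes A1 (x = x * -1). Shared: x=-1 y=2. PCs: A@1 B@0
Step 2: thread A executes A2 (y = y - 2). Shared: x=-1 y=0. PCs: A@2 B@0
Step 3: thread A executes A3 (x = y). Shared: x=0 y=0. PCs: A@3 B@0
Step 4: thread B executes B1 (x = y). Shared: x=0 y=0. PCs: A@3 B@1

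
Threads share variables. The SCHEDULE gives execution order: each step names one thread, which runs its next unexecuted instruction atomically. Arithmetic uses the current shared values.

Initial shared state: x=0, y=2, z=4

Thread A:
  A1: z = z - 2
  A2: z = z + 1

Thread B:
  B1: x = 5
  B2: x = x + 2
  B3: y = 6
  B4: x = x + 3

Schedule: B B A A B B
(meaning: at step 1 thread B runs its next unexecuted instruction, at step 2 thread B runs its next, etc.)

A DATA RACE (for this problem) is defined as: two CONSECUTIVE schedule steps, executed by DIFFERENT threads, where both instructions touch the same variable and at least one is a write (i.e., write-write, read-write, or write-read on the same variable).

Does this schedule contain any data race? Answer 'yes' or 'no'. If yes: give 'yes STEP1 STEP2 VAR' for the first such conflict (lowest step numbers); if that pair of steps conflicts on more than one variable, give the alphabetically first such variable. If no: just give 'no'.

Steps 1,2: same thread (B). No race.
Steps 2,3: B(r=x,w=x) vs A(r=z,w=z). No conflict.
Steps 3,4: same thread (A). No race.
Steps 4,5: A(r=z,w=z) vs B(r=-,w=y). No conflict.
Steps 5,6: same thread (B). No race.

Answer: no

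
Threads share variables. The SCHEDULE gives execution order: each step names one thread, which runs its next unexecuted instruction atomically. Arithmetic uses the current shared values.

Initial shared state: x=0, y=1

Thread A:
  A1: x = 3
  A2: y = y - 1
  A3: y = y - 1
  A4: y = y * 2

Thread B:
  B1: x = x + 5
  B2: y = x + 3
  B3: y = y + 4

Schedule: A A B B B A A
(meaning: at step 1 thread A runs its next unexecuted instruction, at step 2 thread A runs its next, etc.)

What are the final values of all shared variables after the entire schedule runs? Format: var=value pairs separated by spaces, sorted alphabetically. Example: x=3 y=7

Answer: x=8 y=28

Derivation:
Step 1: thread A executes A1 (x = 3). Shared: x=3 y=1. PCs: A@1 B@0
Step 2: thread A executes A2 (y = y - 1). Shared: x=3 y=0. PCs: A@2 B@0
Step 3: thread B executes B1 (x = x + 5). Shared: x=8 y=0. PCs: A@2 B@1
Step 4: thread B executes B2 (y = x + 3). Shared: x=8 y=11. PCs: A@2 B@2
Step 5: thread B executes B3 (y = y + 4). Shared: x=8 y=15. PCs: A@2 B@3
Step 6: thread A executes A3 (y = y - 1). Shared: x=8 y=14. PCs: A@3 B@3
Step 7: thread A executes A4 (y = y * 2). Shared: x=8 y=28. PCs: A@4 B@3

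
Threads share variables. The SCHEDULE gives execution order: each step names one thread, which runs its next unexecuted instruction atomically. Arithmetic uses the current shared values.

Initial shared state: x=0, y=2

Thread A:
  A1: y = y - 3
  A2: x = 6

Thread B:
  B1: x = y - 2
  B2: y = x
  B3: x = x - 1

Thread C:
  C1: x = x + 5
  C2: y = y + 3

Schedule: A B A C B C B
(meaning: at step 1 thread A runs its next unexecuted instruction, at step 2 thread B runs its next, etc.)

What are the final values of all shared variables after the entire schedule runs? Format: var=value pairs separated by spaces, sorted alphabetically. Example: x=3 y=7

Answer: x=10 y=14

Derivation:
Step 1: thread A executes A1 (y = y - 3). Shared: x=0 y=-1. PCs: A@1 B@0 C@0
Step 2: thread B executes B1 (x = y - 2). Shared: x=-3 y=-1. PCs: A@1 B@1 C@0
Step 3: thread A executes A2 (x = 6). Shared: x=6 y=-1. PCs: A@2 B@1 C@0
Step 4: thread C executes C1 (x = x + 5). Shared: x=11 y=-1. PCs: A@2 B@1 C@1
Step 5: thread B executes B2 (y = x). Shared: x=11 y=11. PCs: A@2 B@2 C@1
Step 6: thread C executes C2 (y = y + 3). Shared: x=11 y=14. PCs: A@2 B@2 C@2
Step 7: thread B executes B3 (x = x - 1). Shared: x=10 y=14. PCs: A@2 B@3 C@2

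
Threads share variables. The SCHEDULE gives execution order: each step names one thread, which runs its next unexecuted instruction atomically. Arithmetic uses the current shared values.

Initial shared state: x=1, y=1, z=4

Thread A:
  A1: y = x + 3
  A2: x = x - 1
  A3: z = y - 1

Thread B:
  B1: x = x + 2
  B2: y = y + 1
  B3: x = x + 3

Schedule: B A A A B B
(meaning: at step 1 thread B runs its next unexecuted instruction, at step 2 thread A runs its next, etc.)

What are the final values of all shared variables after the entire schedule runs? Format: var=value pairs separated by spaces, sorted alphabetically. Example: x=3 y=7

Step 1: thread B executes B1 (x = x + 2). Shared: x=3 y=1 z=4. PCs: A@0 B@1
Step 2: thread A executes A1 (y = x + 3). Shared: x=3 y=6 z=4. PCs: A@1 B@1
Step 3: thread A executes A2 (x = x - 1). Shared: x=2 y=6 z=4. PCs: A@2 B@1
Step 4: thread A executes A3 (z = y - 1). Shared: x=2 y=6 z=5. PCs: A@3 B@1
Step 5: thread B executes B2 (y = y + 1). Shared: x=2 y=7 z=5. PCs: A@3 B@2
Step 6: thread B executes B3 (x = x + 3). Shared: x=5 y=7 z=5. PCs: A@3 B@3

Answer: x=5 y=7 z=5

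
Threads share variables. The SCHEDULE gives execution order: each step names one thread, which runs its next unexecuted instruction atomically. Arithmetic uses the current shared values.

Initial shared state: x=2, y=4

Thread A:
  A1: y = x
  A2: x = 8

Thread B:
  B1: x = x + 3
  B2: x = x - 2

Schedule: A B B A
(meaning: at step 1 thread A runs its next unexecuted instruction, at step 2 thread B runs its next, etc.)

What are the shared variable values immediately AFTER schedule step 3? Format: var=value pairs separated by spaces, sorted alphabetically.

Answer: x=3 y=2

Derivation:
Step 1: thread A executes A1 (y = x). Shared: x=2 y=2. PCs: A@1 B@0
Step 2: thread B executes B1 (x = x + 3). Shared: x=5 y=2. PCs: A@1 B@1
Step 3: thread B executes B2 (x = x - 2). Shared: x=3 y=2. PCs: A@1 B@2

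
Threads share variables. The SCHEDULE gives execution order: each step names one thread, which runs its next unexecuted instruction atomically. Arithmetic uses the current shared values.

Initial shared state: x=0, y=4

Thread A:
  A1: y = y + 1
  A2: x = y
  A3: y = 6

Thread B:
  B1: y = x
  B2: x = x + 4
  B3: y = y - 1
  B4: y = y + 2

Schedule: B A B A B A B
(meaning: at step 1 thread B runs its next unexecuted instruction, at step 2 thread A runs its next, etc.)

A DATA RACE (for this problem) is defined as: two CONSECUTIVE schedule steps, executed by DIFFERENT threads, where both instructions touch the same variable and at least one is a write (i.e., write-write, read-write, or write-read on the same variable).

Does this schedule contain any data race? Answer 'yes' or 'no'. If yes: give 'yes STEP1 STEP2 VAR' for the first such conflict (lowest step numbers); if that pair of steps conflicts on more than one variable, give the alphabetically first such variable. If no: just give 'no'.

Answer: yes 1 2 y

Derivation:
Steps 1,2: B(y = x) vs A(y = y + 1). RACE on y (W-W).
Steps 2,3: A(r=y,w=y) vs B(r=x,w=x). No conflict.
Steps 3,4: B(x = x + 4) vs A(x = y). RACE on x (W-W).
Steps 4,5: A(x = y) vs B(y = y - 1). RACE on y (R-W).
Steps 5,6: B(y = y - 1) vs A(y = 6). RACE on y (W-W).
Steps 6,7: A(y = 6) vs B(y = y + 2). RACE on y (W-W).
First conflict at steps 1,2.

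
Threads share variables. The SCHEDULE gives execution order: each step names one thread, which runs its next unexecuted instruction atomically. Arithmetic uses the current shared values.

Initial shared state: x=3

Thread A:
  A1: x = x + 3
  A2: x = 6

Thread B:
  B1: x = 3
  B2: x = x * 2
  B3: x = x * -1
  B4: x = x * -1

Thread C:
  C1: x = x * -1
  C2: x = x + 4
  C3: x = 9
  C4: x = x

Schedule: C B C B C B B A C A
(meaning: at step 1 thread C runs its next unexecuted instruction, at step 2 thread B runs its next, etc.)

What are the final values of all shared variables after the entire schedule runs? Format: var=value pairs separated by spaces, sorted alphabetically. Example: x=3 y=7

Step 1: thread C executes C1 (x = x * -1). Shared: x=-3. PCs: A@0 B@0 C@1
Step 2: thread B executes B1 (x = 3). Shared: x=3. PCs: A@0 B@1 C@1
Step 3: thread C executes C2 (x = x + 4). Shared: x=7. PCs: A@0 B@1 C@2
Step 4: thread B executes B2 (x = x * 2). Shared: x=14. PCs: A@0 B@2 C@2
Step 5: thread C executes C3 (x = 9). Shared: x=9. PCs: A@0 B@2 C@3
Step 6: thread B executes B3 (x = x * -1). Shared: x=-9. PCs: A@0 B@3 C@3
Step 7: thread B executes B4 (x = x * -1). Shared: x=9. PCs: A@0 B@4 C@3
Step 8: thread A executes A1 (x = x + 3). Shared: x=12. PCs: A@1 B@4 C@3
Step 9: thread C executes C4 (x = x). Shared: x=12. PCs: A@1 B@4 C@4
Step 10: thread A executes A2 (x = 6). Shared: x=6. PCs: A@2 B@4 C@4

Answer: x=6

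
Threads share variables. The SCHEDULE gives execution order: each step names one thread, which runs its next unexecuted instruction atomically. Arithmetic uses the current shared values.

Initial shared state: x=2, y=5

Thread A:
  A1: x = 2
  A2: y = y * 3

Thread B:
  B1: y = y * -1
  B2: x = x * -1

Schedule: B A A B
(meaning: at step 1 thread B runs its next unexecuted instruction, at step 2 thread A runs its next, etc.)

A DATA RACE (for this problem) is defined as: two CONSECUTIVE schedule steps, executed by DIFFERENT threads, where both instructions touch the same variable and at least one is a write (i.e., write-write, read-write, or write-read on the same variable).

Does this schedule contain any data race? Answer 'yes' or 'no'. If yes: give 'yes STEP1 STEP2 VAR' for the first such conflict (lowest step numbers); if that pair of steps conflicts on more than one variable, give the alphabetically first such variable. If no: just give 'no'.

Steps 1,2: B(r=y,w=y) vs A(r=-,w=x). No conflict.
Steps 2,3: same thread (A). No race.
Steps 3,4: A(r=y,w=y) vs B(r=x,w=x). No conflict.

Answer: no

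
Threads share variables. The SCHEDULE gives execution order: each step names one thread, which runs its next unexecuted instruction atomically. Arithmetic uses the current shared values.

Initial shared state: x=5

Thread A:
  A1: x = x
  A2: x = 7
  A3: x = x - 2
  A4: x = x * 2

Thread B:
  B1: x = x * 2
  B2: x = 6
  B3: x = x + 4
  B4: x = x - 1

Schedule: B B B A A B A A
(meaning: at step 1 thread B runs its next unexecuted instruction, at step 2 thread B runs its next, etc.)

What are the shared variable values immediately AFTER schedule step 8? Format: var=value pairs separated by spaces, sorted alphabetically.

Step 1: thread B executes B1 (x = x * 2). Shared: x=10. PCs: A@0 B@1
Step 2: thread B executes B2 (x = 6). Shared: x=6. PCs: A@0 B@2
Step 3: thread B executes B3 (x = x + 4). Shared: x=10. PCs: A@0 B@3
Step 4: thread A executes A1 (x = x). Shared: x=10. PCs: A@1 B@3
Step 5: thread A executes A2 (x = 7). Shared: x=7. PCs: A@2 B@3
Step 6: thread B executes B4 (x = x - 1). Shared: x=6. PCs: A@2 B@4
Step 7: thread A executes A3 (x = x - 2). Shared: x=4. PCs: A@3 B@4
Step 8: thread A executes A4 (x = x * 2). Shared: x=8. PCs: A@4 B@4

Answer: x=8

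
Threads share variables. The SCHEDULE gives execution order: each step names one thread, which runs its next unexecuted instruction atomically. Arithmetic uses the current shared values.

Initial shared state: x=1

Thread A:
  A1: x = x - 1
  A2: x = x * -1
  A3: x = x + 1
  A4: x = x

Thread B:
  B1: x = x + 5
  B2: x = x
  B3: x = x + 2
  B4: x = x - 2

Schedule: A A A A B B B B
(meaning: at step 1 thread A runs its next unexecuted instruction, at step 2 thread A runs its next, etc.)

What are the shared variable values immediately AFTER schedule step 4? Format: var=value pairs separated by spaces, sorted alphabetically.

Step 1: thread A executes A1 (x = x - 1). Shared: x=0. PCs: A@1 B@0
Step 2: thread A executes A2 (x = x * -1). Shared: x=0. PCs: A@2 B@0
Step 3: thread A executes A3 (x = x + 1). Shared: x=1. PCs: A@3 B@0
Step 4: thread A executes A4 (x = x). Shared: x=1. PCs: A@4 B@0

Answer: x=1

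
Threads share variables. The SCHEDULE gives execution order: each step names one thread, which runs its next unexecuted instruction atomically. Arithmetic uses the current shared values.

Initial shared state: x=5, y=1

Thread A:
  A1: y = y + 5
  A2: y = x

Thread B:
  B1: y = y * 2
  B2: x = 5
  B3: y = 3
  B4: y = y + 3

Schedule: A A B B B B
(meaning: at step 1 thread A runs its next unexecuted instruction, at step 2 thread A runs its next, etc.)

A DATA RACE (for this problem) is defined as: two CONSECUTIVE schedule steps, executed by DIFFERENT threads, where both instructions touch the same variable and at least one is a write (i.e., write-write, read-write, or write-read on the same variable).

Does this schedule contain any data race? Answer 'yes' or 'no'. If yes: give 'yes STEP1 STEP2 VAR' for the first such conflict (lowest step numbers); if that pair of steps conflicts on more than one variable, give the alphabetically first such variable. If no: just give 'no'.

Answer: yes 2 3 y

Derivation:
Steps 1,2: same thread (A). No race.
Steps 2,3: A(y = x) vs B(y = y * 2). RACE on y (W-W).
Steps 3,4: same thread (B). No race.
Steps 4,5: same thread (B). No race.
Steps 5,6: same thread (B). No race.
First conflict at steps 2,3.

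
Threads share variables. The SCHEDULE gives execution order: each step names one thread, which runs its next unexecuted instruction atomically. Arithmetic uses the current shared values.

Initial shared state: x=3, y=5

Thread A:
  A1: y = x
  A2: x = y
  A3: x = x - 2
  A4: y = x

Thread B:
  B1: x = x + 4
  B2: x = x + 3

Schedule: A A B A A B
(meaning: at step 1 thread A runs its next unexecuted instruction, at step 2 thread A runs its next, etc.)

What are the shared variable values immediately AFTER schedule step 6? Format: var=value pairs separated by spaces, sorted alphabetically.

Step 1: thread A executes A1 (y = x). Shared: x=3 y=3. PCs: A@1 B@0
Step 2: thread A executes A2 (x = y). Shared: x=3 y=3. PCs: A@2 B@0
Step 3: thread B executes B1 (x = x + 4). Shared: x=7 y=3. PCs: A@2 B@1
Step 4: thread A executes A3 (x = x - 2). Shared: x=5 y=3. PCs: A@3 B@1
Step 5: thread A executes A4 (y = x). Shared: x=5 y=5. PCs: A@4 B@1
Step 6: thread B executes B2 (x = x + 3). Shared: x=8 y=5. PCs: A@4 B@2

Answer: x=8 y=5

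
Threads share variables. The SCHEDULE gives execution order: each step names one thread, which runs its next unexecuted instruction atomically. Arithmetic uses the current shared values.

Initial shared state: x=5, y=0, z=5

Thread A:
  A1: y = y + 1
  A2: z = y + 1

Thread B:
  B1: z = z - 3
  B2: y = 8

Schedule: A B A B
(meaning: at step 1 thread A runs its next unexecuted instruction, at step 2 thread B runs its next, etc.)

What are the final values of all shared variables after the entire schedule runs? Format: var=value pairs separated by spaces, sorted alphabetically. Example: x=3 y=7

Answer: x=5 y=8 z=2

Derivation:
Step 1: thread A executes A1 (y = y + 1). Shared: x=5 y=1 z=5. PCs: A@1 B@0
Step 2: thread B executes B1 (z = z - 3). Shared: x=5 y=1 z=2. PCs: A@1 B@1
Step 3: thread A executes A2 (z = y + 1). Shared: x=5 y=1 z=2. PCs: A@2 B@1
Step 4: thread B executes B2 (y = 8). Shared: x=5 y=8 z=2. PCs: A@2 B@2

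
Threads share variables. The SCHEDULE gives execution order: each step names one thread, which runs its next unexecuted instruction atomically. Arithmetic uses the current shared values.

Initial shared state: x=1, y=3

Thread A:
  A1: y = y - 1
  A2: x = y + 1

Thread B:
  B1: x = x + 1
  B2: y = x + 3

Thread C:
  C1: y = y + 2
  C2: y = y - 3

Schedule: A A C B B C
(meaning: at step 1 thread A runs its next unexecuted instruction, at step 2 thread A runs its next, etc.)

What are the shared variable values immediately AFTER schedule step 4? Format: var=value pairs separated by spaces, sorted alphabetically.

Answer: x=4 y=4

Derivation:
Step 1: thread A executes A1 (y = y - 1). Shared: x=1 y=2. PCs: A@1 B@0 C@0
Step 2: thread A executes A2 (x = y + 1). Shared: x=3 y=2. PCs: A@2 B@0 C@0
Step 3: thread C executes C1 (y = y + 2). Shared: x=3 y=4. PCs: A@2 B@0 C@1
Step 4: thread B executes B1 (x = x + 1). Shared: x=4 y=4. PCs: A@2 B@1 C@1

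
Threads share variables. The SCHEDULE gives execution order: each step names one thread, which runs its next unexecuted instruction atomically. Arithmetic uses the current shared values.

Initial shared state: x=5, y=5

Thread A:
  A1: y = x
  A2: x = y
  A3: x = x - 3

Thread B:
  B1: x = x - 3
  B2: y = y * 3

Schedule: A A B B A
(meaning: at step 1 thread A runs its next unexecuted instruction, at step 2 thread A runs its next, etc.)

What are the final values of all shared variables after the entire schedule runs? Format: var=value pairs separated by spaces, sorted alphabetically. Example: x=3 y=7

Step 1: thread A executes A1 (y = x). Shared: x=5 y=5. PCs: A@1 B@0
Step 2: thread A executes A2 (x = y). Shared: x=5 y=5. PCs: A@2 B@0
Step 3: thread B executes B1 (x = x - 3). Shared: x=2 y=5. PCs: A@2 B@1
Step 4: thread B executes B2 (y = y * 3). Shared: x=2 y=15. PCs: A@2 B@2
Step 5: thread A executes A3 (x = x - 3). Shared: x=-1 y=15. PCs: A@3 B@2

Answer: x=-1 y=15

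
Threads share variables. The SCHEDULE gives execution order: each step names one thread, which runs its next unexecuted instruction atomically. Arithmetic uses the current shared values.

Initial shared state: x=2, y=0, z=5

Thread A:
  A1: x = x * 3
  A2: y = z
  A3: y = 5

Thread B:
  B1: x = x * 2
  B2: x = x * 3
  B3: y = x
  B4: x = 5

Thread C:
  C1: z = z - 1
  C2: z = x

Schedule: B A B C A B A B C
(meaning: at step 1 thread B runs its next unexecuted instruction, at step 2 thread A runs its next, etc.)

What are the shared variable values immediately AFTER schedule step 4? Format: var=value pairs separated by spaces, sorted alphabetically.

Answer: x=36 y=0 z=4

Derivation:
Step 1: thread B executes B1 (x = x * 2). Shared: x=4 y=0 z=5. PCs: A@0 B@1 C@0
Step 2: thread A executes A1 (x = x * 3). Shared: x=12 y=0 z=5. PCs: A@1 B@1 C@0
Step 3: thread B executes B2 (x = x * 3). Shared: x=36 y=0 z=5. PCs: A@1 B@2 C@0
Step 4: thread C executes C1 (z = z - 1). Shared: x=36 y=0 z=4. PCs: A@1 B@2 C@1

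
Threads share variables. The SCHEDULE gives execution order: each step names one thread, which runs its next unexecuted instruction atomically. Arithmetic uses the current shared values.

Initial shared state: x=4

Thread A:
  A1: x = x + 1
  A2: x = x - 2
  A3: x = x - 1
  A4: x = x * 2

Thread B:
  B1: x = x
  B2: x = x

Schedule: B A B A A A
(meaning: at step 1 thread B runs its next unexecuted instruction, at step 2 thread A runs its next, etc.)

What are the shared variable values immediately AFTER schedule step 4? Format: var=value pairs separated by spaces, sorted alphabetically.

Answer: x=3

Derivation:
Step 1: thread B executes B1 (x = x). Shared: x=4. PCs: A@0 B@1
Step 2: thread A executes A1 (x = x + 1). Shared: x=5. PCs: A@1 B@1
Step 3: thread B executes B2 (x = x). Shared: x=5. PCs: A@1 B@2
Step 4: thread A executes A2 (x = x - 2). Shared: x=3. PCs: A@2 B@2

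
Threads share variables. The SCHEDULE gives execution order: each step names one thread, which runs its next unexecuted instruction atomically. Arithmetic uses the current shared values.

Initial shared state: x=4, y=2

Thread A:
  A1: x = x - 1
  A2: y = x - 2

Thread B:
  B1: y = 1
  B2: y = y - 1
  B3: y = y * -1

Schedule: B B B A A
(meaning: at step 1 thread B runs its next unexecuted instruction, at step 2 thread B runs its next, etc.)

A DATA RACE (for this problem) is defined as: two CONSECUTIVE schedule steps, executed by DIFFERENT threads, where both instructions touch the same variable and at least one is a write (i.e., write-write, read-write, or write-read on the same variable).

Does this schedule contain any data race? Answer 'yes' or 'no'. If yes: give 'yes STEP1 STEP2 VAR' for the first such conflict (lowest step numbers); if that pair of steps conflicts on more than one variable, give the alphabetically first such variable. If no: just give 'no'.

Steps 1,2: same thread (B). No race.
Steps 2,3: same thread (B). No race.
Steps 3,4: B(r=y,w=y) vs A(r=x,w=x). No conflict.
Steps 4,5: same thread (A). No race.

Answer: no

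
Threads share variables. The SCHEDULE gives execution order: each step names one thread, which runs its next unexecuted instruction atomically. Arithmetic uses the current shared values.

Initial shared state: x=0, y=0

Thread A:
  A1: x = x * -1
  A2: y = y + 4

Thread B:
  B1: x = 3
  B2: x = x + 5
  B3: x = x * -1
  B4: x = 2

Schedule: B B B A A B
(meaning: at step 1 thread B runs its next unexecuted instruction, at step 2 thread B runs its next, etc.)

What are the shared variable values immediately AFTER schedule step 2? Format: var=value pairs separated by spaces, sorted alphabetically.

Answer: x=8 y=0

Derivation:
Step 1: thread B executes B1 (x = 3). Shared: x=3 y=0. PCs: A@0 B@1
Step 2: thread B executes B2 (x = x + 5). Shared: x=8 y=0. PCs: A@0 B@2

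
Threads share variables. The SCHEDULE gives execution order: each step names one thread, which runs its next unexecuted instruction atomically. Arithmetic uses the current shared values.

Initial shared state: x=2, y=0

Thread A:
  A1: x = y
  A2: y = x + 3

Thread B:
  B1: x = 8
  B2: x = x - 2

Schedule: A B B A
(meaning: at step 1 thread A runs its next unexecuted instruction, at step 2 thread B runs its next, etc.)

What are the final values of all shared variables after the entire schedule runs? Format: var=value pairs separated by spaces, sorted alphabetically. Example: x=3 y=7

Step 1: thread A executes A1 (x = y). Shared: x=0 y=0. PCs: A@1 B@0
Step 2: thread B executes B1 (x = 8). Shared: x=8 y=0. PCs: A@1 B@1
Step 3: thread B executes B2 (x = x - 2). Shared: x=6 y=0. PCs: A@1 B@2
Step 4: thread A executes A2 (y = x + 3). Shared: x=6 y=9. PCs: A@2 B@2

Answer: x=6 y=9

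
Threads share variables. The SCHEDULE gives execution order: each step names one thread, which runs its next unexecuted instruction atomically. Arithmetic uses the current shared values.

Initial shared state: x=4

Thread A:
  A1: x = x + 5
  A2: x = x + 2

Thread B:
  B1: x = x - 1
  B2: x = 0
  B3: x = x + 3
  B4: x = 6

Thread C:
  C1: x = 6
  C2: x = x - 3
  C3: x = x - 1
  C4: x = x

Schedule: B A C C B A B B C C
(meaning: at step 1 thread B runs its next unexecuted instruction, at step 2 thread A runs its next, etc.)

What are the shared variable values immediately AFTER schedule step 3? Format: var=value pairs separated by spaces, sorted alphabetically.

Answer: x=6

Derivation:
Step 1: thread B executes B1 (x = x - 1). Shared: x=3. PCs: A@0 B@1 C@0
Step 2: thread A executes A1 (x = x + 5). Shared: x=8. PCs: A@1 B@1 C@0
Step 3: thread C executes C1 (x = 6). Shared: x=6. PCs: A@1 B@1 C@1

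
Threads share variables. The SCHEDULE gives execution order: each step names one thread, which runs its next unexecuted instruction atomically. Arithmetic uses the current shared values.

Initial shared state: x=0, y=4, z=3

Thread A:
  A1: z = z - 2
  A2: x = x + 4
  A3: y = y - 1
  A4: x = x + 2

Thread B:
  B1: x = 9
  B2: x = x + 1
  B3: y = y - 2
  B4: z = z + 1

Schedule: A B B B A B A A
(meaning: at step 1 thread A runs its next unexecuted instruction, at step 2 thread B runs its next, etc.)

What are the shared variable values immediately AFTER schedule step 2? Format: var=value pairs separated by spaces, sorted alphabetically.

Answer: x=9 y=4 z=1

Derivation:
Step 1: thread A executes A1 (z = z - 2). Shared: x=0 y=4 z=1. PCs: A@1 B@0
Step 2: thread B executes B1 (x = 9). Shared: x=9 y=4 z=1. PCs: A@1 B@1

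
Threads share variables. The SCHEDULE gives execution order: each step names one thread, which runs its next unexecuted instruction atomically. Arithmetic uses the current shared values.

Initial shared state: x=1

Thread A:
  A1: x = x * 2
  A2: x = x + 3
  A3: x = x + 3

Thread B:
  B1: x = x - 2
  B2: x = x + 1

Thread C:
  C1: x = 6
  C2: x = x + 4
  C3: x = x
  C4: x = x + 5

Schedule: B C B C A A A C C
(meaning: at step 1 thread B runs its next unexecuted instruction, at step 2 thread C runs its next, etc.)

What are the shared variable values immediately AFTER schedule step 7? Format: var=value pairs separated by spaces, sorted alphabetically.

Answer: x=28

Derivation:
Step 1: thread B executes B1 (x = x - 2). Shared: x=-1. PCs: A@0 B@1 C@0
Step 2: thread C executes C1 (x = 6). Shared: x=6. PCs: A@0 B@1 C@1
Step 3: thread B executes B2 (x = x + 1). Shared: x=7. PCs: A@0 B@2 C@1
Step 4: thread C executes C2 (x = x + 4). Shared: x=11. PCs: A@0 B@2 C@2
Step 5: thread A executes A1 (x = x * 2). Shared: x=22. PCs: A@1 B@2 C@2
Step 6: thread A executes A2 (x = x + 3). Shared: x=25. PCs: A@2 B@2 C@2
Step 7: thread A executes A3 (x = x + 3). Shared: x=28. PCs: A@3 B@2 C@2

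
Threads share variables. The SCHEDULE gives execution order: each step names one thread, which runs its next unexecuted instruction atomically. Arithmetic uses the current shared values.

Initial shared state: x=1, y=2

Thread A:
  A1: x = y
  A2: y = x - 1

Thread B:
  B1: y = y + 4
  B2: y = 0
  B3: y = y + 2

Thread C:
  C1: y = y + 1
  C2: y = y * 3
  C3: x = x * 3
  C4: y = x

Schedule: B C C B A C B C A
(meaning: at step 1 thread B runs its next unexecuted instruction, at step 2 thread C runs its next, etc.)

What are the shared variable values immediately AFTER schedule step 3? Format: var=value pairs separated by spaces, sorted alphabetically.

Answer: x=1 y=21

Derivation:
Step 1: thread B executes B1 (y = y + 4). Shared: x=1 y=6. PCs: A@0 B@1 C@0
Step 2: thread C executes C1 (y = y + 1). Shared: x=1 y=7. PCs: A@0 B@1 C@1
Step 3: thread C executes C2 (y = y * 3). Shared: x=1 y=21. PCs: A@0 B@1 C@2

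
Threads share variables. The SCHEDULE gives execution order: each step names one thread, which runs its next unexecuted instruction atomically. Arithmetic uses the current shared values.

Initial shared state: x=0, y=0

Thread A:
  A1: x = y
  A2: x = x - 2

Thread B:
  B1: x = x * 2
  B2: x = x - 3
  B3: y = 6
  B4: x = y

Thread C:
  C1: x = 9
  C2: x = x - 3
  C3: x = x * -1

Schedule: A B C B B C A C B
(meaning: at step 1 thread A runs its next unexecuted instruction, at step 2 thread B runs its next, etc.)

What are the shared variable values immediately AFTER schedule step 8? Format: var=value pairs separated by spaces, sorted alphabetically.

Answer: x=-1 y=6

Derivation:
Step 1: thread A executes A1 (x = y). Shared: x=0 y=0. PCs: A@1 B@0 C@0
Step 2: thread B executes B1 (x = x * 2). Shared: x=0 y=0. PCs: A@1 B@1 C@0
Step 3: thread C executes C1 (x = 9). Shared: x=9 y=0. PCs: A@1 B@1 C@1
Step 4: thread B executes B2 (x = x - 3). Shared: x=6 y=0. PCs: A@1 B@2 C@1
Step 5: thread B executes B3 (y = 6). Shared: x=6 y=6. PCs: A@1 B@3 C@1
Step 6: thread C executes C2 (x = x - 3). Shared: x=3 y=6. PCs: A@1 B@3 C@2
Step 7: thread A executes A2 (x = x - 2). Shared: x=1 y=6. PCs: A@2 B@3 C@2
Step 8: thread C executes C3 (x = x * -1). Shared: x=-1 y=6. PCs: A@2 B@3 C@3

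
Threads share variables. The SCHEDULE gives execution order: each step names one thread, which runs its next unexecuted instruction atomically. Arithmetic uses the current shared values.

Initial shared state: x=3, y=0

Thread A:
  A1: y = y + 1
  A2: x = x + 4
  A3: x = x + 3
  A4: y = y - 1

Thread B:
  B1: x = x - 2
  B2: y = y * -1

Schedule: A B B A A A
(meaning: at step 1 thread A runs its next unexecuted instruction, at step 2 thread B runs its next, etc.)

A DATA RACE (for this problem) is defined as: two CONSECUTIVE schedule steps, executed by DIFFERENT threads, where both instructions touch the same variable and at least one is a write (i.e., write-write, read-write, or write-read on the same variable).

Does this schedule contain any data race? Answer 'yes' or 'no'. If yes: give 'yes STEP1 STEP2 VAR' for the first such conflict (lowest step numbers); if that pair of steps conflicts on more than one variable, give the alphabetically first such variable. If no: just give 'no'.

Steps 1,2: A(r=y,w=y) vs B(r=x,w=x). No conflict.
Steps 2,3: same thread (B). No race.
Steps 3,4: B(r=y,w=y) vs A(r=x,w=x). No conflict.
Steps 4,5: same thread (A). No race.
Steps 5,6: same thread (A). No race.

Answer: no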